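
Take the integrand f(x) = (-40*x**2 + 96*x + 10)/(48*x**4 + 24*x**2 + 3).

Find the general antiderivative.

f has the shape u'v + uv' for u = 1/(2*x**2 + 1/2) and v = 5*x/3 - 2 — it is the derivative of the product u*v.
Check: d/dx[(5*x/3 - 2)/(2*x**2 + 1/2)] = (-40*x**2 + 96*x + 10)/(48*x**4 + 24*x**2 + 3) = f(x).

F(x) = (5*x/3 - 2)/(2*x**2 + 1/2) + C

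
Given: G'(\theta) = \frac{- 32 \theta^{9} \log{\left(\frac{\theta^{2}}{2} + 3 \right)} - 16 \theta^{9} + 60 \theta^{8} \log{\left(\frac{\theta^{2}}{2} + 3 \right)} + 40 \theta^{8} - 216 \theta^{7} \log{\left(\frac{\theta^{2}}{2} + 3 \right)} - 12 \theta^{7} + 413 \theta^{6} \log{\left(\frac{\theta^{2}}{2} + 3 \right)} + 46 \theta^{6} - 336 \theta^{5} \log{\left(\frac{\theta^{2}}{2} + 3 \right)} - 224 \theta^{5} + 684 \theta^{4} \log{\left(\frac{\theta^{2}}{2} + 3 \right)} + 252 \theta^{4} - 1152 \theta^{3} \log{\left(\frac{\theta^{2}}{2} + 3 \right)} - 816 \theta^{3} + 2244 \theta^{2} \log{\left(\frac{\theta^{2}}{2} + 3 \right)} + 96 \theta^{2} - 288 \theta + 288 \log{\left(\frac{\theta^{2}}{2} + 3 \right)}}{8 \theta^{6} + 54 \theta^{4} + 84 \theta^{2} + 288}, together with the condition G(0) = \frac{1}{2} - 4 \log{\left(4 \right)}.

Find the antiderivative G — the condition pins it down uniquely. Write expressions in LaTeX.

G(\theta) = - \theta^{4} \log{\left(\frac{\theta^{2}}{2} + 3 \right)} + \frac{5 \theta^{3} \log{\left(\frac{\theta^{2}}{2} + 3 \right)}}{2} + \theta \log{\left(\frac{\theta^{2}}{2} + 3 \right)} - 4 \log{\left(\frac{2 \theta^{4}}{3} + \frac{\theta^{2}}{2} + 4 \right)} + \frac{1}{2}

A first test for any G(\theta): its \theta-derivative must equal the given G'(\theta).
A general antiderivative is - \left(\theta^{4} - \frac{5 \theta^{3}}{2} - \theta\right) \log{\left(\frac{\theta^{2}}{2} + 3 \right)} - 4 \log{\left(\frac{2 \theta^{4}}{3} + \frac{\theta^{2}}{2} + 4 \right)} + C.
The condition gives C = \frac{1}{2} - 4 \log{\left(4 \right)} - (- 4 \log{\left(4 \right)}) = \frac{1}{2}.
So G(\theta) = - \theta^{4} \log{\left(\frac{\theta^{2}}{2} + 3 \right)} + \frac{5 \theta^{3} \log{\left(\frac{\theta^{2}}{2} + 3 \right)}}{2} + \theta \log{\left(\frac{\theta^{2}}{2} + 3 \right)} - 4 \log{\left(\frac{2 \theta^{4}}{3} + \frac{\theta^{2}}{2} + 4 \right)} + \frac{1}{2}.
Check: d/d\theta[- \theta^{4} \log{\left(\frac{\theta^{2}}{2} + 3 \right)} + \frac{5 \theta^{3} \log{\left(\frac{\theta^{2}}{2} + 3 \right)}}{2} + \theta \log{\left(\frac{\theta^{2}}{2} + 3 \right)} - 4 \log{\left(\frac{2 \theta^{4}}{3} + \frac{\theta^{2}}{2} + 4 \right)} + \frac{1}{2}] = \frac{- 32 \theta^{9} \log{\left(\frac{\theta^{2}}{2} + 3 \right)} - 16 \theta^{9} + 60 \theta^{8} \log{\left(\frac{\theta^{2}}{2} + 3 \right)} + 40 \theta^{8} - 216 \theta^{7} \log{\left(\frac{\theta^{2}}{2} + 3 \right)} - 12 \theta^{7} + 413 \theta^{6} \log{\left(\frac{\theta^{2}}{2} + 3 \right)} + 46 \theta^{6} - 336 \theta^{5} \log{\left(\frac{\theta^{2}}{2} + 3 \right)} - 224 \theta^{5} + 684 \theta^{4} \log{\left(\frac{\theta^{2}}{2} + 3 \right)} + 252 \theta^{4} - 1152 \theta^{3} \log{\left(\frac{\theta^{2}}{2} + 3 \right)} - 816 \theta^{3} + 2244 \theta^{2} \log{\left(\frac{\theta^{2}}{2} + 3 \right)} + 96 \theta^{2} - 288 \theta + 288 \log{\left(\frac{\theta^{2}}{2} + 3 \right)}}{8 \theta^{6} + 54 \theta^{4} + 84 \theta^{2} + 288} = G'(\theta).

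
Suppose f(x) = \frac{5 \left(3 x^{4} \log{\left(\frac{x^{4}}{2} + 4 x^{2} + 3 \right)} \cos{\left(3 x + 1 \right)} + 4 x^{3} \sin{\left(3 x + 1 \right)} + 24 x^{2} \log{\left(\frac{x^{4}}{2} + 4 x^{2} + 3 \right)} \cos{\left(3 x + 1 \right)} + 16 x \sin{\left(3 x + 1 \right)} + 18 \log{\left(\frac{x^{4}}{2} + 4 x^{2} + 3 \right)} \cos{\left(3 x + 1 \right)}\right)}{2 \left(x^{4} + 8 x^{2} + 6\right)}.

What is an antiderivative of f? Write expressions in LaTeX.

Recognize the product-rule pattern: f = u'v + uv' with u = \frac{5 \log{\left(\frac{x^{4}}{2} + 4 x^{2} + 3 \right)}}{2}, v = \sin{\left(3 x + 1 \right)}, so integration by parts undoes it.
Check: d/dx[\frac{5 \log{\left(\frac{x^{4}}{2} + 4 x^{2} + 3 \right)} \sin{\left(3 x + 1 \right)}}{2}] = \frac{15 x^{4} \log{\left(\frac{x^{4}}{2} + 4 x^{2} + 3 \right)} \cos{\left(3 x + 1 \right)} + 20 x^{3} \sin{\left(3 x + 1 \right)} + 120 x^{2} \log{\left(\frac{x^{4}}{2} + 4 x^{2} + 3 \right)} \cos{\left(3 x + 1 \right)} + 80 x \sin{\left(3 x + 1 \right)} + 90 \log{\left(\frac{x^{4}}{2} + 4 x^{2} + 3 \right)} \cos{\left(3 x + 1 \right)}}{2 x^{4} + 16 x^{2} + 12}, which equals f(x).

An antiderivative is F(x) = \frac{5 \log{\left(\frac{x^{4}}{2} + 4 x^{2} + 3 \right)} \sin{\left(3 x + 1 \right)}}{2}.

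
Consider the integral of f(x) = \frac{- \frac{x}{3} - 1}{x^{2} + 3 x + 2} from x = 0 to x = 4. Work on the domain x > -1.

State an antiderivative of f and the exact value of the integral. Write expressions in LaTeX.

Antiderivative: F(x) = - \frac{2 \log{\left(x + 1 \right)}}{3} + \frac{\log{\left(x + 2 \right)}}{3}; value = - \frac{2 \log{\left(5 \right)}}{3} - \frac{\log{\left(2 \right)}}{3} + \frac{\log{\left(6 \right)}}{3}

Factor the denominator (3 \left(x + 1\right) \left(x + 2\right)) and decompose: f = \frac{1}{3 \left(x + 2\right)} - \frac{2}{3 \left(x + 1\right)}; each piece integrates to a log, atan, or power term.
F(x) = - \frac{2 \log{\left(x + 1 \right)}}{3} + \frac{\log{\left(x + 2 \right)}}{3} is an antiderivative of f.
Check: d/dx[- \frac{2 \log{\left(x + 1 \right)}}{3} + \frac{\log{\left(x + 2 \right)}}{3}] = \frac{- x - 3}{3 x^{2} + 9 x + 6}, which equals f(x).
F(4) = - \frac{2 \log{\left(5 \right)}}{3} + \frac{\log{\left(6 \right)}}{3}; F(0) = \frac{\log{\left(2 \right)}}{3}.
Integral = F(4) - F(0) = - \frac{2 \log{\left(5 \right)}}{3} - \frac{\log{\left(2 \right)}}{3} + \frac{\log{\left(6 \right)}}{3}.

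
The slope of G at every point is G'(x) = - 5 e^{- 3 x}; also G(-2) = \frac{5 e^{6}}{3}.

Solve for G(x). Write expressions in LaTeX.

G(x) = \frac{5 e^{- 3 x}}{3}

Since d/dx undoes antidifferentiation here, G(x) must give back the stated G'(x).
A general antiderivative is \frac{5 e^{- 3 x}}{3} + C.
The condition gives C = \frac{5 e^{6}}{3} - (\frac{5 e^{6}}{3}) = 0.
So G(x) = \frac{5 e^{- 3 x}}{3}.
Check: d/dx[\frac{5 e^{- 3 x}}{3}] = - 5 e^{- 3 x} = G'(x).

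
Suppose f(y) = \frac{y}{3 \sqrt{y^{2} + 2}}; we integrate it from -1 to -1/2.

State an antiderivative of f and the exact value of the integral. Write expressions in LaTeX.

The substitution u = y^{2} + 2 works: f is exactly (dF/du)*(du/dy) for that inner function.
F(y) = \frac{\sqrt{y^{2} + 2}}{3} is an antiderivative of f.
Check: d/dy[\frac{\sqrt{y^{2} + 2}}{3}] = \frac{y}{3 \sqrt{y^{2} + 2}} = f(y).
F(-1/2) = \frac{1}{2}; F(-1) = \frac{\sqrt{3}}{3}.
Integral = F(-1/2) - F(-1) = \frac{1}{2} - \frac{\sqrt{3}}{3}.

Antiderivative: F(y) = \frac{\sqrt{y^{2} + 2}}{3}; value = \frac{1}{2} - \frac{\sqrt{3}}{3}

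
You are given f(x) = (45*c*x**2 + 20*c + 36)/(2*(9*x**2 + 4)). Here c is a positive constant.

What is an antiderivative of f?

Check any antiderivative F(x) by computing F'(x) and comparing it with f(x).
Check: d/dx[5*c*x/2 + 3*atan(3*x/2)] = (45*c*x**2 + 20*c + 36)/(18*x**2 + 8), which equals f(x).

An antiderivative is F(x) = 5*c*x/2 + 3*atan(3*x/2).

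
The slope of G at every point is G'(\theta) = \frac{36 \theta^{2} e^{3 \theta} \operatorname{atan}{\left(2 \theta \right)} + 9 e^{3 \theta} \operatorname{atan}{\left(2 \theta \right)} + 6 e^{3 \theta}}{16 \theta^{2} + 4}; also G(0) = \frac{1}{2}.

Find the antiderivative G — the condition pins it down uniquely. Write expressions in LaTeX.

G(\theta) = \frac{3 e^{3 \theta} \operatorname{atan}{\left(2 \theta \right)}}{4} + \frac{1}{2}

Recognize the product-rule pattern: G'(\theta) = u'v + uv' with u = \frac{3 \operatorname{atan}{\left(2 \theta \right)}}{4}, v = e^{3 \theta}, so integration by parts undoes it.
A general antiderivative is \frac{3 e^{3 \theta} \operatorname{atan}{\left(2 \theta \right)}}{4} + C.
The condition gives C = \frac{1}{2} - (0) = \frac{1}{2}.
So G(\theta) = \frac{3 e^{3 \theta} \operatorname{atan}{\left(2 \theta \right)}}{4} + \frac{1}{2}.
Check: d/d\theta[\frac{3 e^{3 \theta} \operatorname{atan}{\left(2 \theta \right)}}{4} + \frac{1}{2}] = \frac{36 \theta^{2} e^{3 \theta} \operatorname{atan}{\left(2 \theta \right)} + 9 e^{3 \theta} \operatorname{atan}{\left(2 \theta \right)} + 6 e^{3 \theta}}{16 \theta^{2} + 4} = G'(\theta).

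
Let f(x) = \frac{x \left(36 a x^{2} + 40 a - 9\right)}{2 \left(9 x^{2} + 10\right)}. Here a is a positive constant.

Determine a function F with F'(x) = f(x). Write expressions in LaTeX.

A candidate is checked by its d/dx: the result must match f(x).
Check: d/dx[a x^{2} - \frac{\log{\left(\frac{3 x^{2}}{2} + \frac{5}{3} \right)}}{4}] = \frac{36 a x^{3} + 40 a x - 9 x}{18 x^{2} + 20}, which equals f(x).

An antiderivative is F(x) = a x^{2} - \frac{\log{\left(\frac{3 x^{2}}{2} + \frac{5}{3} \right)}}{4}.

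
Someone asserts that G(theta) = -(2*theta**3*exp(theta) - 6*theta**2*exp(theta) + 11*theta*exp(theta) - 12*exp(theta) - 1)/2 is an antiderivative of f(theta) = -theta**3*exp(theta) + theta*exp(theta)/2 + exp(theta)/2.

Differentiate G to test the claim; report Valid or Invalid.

Valid. The derivative of G reproduces f.

d/dtheta[G] = -theta**3*exp(theta) + theta*exp(theta)/2 + exp(theta)/2
This equals f(theta) exactly, so the claim holds.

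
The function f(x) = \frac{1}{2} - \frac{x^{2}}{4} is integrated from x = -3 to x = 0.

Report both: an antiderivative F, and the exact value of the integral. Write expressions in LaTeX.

Differentiate the proposed F(x) back; it has to land on f(x) exactly.
F(x) = - \frac{x \left(x^{2} - 6\right)}{12} is an antiderivative of f.
Check: d/dx[- \frac{x \left(x^{2} - 6\right)}{12}] = \frac{1}{2} - \frac{x^{2}}{4} = f(x).
F(0) = 0; F(-3) = \frac{3}{4}.
Integral = F(0) - F(-3) = - \frac{3}{4}.

Antiderivative: F(x) = - \frac{x \left(x^{2} - 6\right)}{12}; value = - \frac{3}{4}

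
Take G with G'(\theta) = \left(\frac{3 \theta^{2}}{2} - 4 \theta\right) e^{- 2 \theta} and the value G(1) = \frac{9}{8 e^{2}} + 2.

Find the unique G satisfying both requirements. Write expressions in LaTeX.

G(\theta) = \frac{\left(- 6 \theta^{2} + 10 \theta + 16 e^{2 \theta} + 5\right) e^{- 2 \theta}}{8}

G'(\theta) has the shape u'v + uv' for u = - \frac{3 \theta^{2}}{4} + \frac{5 \theta}{4} + \frac{5}{8} and v = e^{- 2 \theta} — it is the derivative of the product u*v.
A general antiderivative is \frac{\left(- 6 \theta^{2} + 10 \theta + 5\right) e^{- 2 \theta}}{8} + C.
The condition gives C = \frac{9}{8 e^{2}} + 2 - (\frac{9}{8 e^{2}}) = 2.
So G(\theta) = \frac{\left(- 6 \theta^{2} + 10 \theta + 16 e^{2 \theta} + 5\right) e^{- 2 \theta}}{8}.
Check: d/d\theta[\frac{\left(- 6 \theta^{2} + 10 \theta + 16 e^{2 \theta} + 5\right) e^{- 2 \theta}}{8}] = \frac{\left(3 \theta^{2} - 8 \theta\right) e^{- 2 \theta}}{2}, which equals G'(\theta).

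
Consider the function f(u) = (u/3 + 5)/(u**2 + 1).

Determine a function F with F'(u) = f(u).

Any candidate F(u) must reproduce f(u) exactly when differentiated.
Check: d/du[log(u**2 + 1)/6 + 5*atan(u)] = (u + 15)/(3*u**2 + 3), which equals f(u).

An antiderivative is F(u) = log(u**2 + 1)/6 + 5*atan(u).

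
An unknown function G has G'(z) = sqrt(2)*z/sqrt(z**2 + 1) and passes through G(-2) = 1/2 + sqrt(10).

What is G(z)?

The substitution u = 2*z**2 + 2 works: G'(z) is exactly (dG/du)*(du/dz) for that inner function.
A general antiderivative is sqrt(2*z**2 + 2) + C.
The condition gives C = 1/2 + sqrt(10) - (sqrt(10)) = 1/2.
So G(z) = (2*sqrt(2)*sqrt(z**2 + 1) + 1)/2.
Check: d/dz[(2*sqrt(2)*sqrt(z**2 + 1) + 1)/2] = sqrt(2)*z/sqrt(z**2 + 1) = G'(z).

G(z) = (2*sqrt(2)*sqrt(z**2 + 1) + 1)/2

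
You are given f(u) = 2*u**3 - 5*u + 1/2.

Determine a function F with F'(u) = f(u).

An antiderivative is F(u) = u**4/2 - 5*u**2/2 + u/2.

Integrate term by term and add the pieces.
Check: d/du[u**4/2 - 5*u**2/2 + u/2] = 2*u**3 - 5*u + 1/2 = f(u).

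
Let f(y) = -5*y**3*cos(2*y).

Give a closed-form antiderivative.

An antiderivative is F(y) = 5*(-4*y**3*sin(2*y) - 6*y**2*cos(2*y) + 6*y*sin(2*y) + 3*cos(2*y))/8.

For F(y) to be correct the identity F'(y) - f(y) = 0 must hold.
Check: d/dy[5*(-4*y**3*sin(2*y) - 6*y**2*cos(2*y) + 6*y*sin(2*y) + 3*cos(2*y))/8] = -5*y**3*cos(2*y) = f(y).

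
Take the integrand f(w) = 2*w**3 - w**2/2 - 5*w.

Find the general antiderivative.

Integrate term by term and add the pieces.
Check: d/dw[w**4/2 - w**3/6 - 5*w**2/2] = 2*w**3 - w**2/2 - 5*w = f(w).

F(w) = w**4/2 - w**3/6 - 5*w**2/2 + C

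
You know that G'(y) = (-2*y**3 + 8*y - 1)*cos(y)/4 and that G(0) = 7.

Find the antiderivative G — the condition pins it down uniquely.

G(y) = -(2*y**3*sin(y) + 6*y**2*cos(y) - 20*y*sin(y) + sin(y) - 20*cos(y) - 8)/4

Recover the given G'(y) by differentiating a candidate G(y); any mismatch rules it out.
A general antiderivative is -y**3*sin(y)/2 - 3*y**2*cos(y)/2 + 5*y*sin(y) - sin(y)/4 + 5*cos(y) + C.
The condition gives C = 7 - (5) = 2.
So G(y) = -(2*y**3*sin(y) + 6*y**2*cos(y) - 20*y*sin(y) + sin(y) - 20*cos(y) - 8)/4.
Check: d/dy[-(2*y**3*sin(y) + 6*y**2*cos(y) - 20*y*sin(y) + sin(y) - 20*cos(y) - 8)/4] = -y**3*cos(y)/2 + 2*y*cos(y) - cos(y)/4, which equals G'(y).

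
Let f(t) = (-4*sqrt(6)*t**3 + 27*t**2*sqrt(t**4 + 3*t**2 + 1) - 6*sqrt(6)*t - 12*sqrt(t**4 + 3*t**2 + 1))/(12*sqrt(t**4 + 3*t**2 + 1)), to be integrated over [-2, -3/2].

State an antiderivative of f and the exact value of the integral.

An antiderivative F(t) passes only if d/dt[F] lands on f(t) exactly.
F(t) = (9*t**3 - 12*t - 2*sqrt(6)*sqrt(t**4 + 3*t**2 + 1) - 12)/12 is an antiderivative of f.
Check: d/dt[(9*t**3 - 12*t - 2*sqrt(6)*sqrt(t**4 + 3*t**2 + 1) - 12)/12] = (-4*sqrt(6)*t**3 + 27*t**2*sqrt(t**4 + 3*t**2 + 1) - 6*sqrt(6)*t - 12*sqrt(t**4 + 3*t**2 + 1))/(12*sqrt(t**4 + 3*t**2 + 1)) = f(t).
F(-3/2) = -65/32 - sqrt(1230)/24; F(-2) = -5 - sqrt(174)/6.
Integral = F(-3/2) - F(-2) = -sqrt(1230)/24 + sqrt(174)/6 + 95/32.

Antiderivative: F(t) = (9*t**3 - 12*t - 2*sqrt(6)*sqrt(t**4 + 3*t**2 + 1) - 12)/12; value = -sqrt(1230)/24 + sqrt(174)/6 + 95/32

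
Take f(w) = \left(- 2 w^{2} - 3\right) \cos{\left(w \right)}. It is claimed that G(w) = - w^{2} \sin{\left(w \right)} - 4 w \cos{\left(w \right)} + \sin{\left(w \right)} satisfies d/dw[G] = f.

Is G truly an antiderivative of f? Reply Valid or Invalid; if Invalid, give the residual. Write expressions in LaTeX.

d/dw[G] = - w^{2} \cos{\left(w \right)} + 2 w \sin{\left(w \right)} - 3 \cos{\left(w \right)}
d/dw[G] - f(w) = w^{2} \cos{\left(w \right)} + 2 w \sin{\left(w \right)} != 0.

Invalid: d/dw[G] - f = w^{2} \cos{\left(w \right)} + 2 w \sin{\left(w \right)}, which is not 0.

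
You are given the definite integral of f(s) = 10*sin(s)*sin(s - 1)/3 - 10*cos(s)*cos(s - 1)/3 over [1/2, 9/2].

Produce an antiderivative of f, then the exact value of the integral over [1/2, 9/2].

f has the shape u'v + uv' for u = -10*cos(s)/3 and v = sin(s - 1) — it is the derivative of the product u*v.
F(s) = -10*sin(s - 1)*cos(s)/3 is an antiderivative of f.
Check: d/ds[-10*sin(s - 1)*cos(s)/3] = 10*sin(s)*sin(s - 1)/3 - 10*cos(s)*cos(s - 1)/3 = f(s).
F(9/2) = -10*sin(7/2)*cos(9/2)/3; F(1/2) = 10*sin(1/2)*cos(1/2)/3.
Integral = F(9/2) - F(1/2) = -10*sin(1/2)*cos(1/2)/3 - 10*sin(7/2)*cos(9/2)/3.

Antiderivative: F(s) = -10*sin(s - 1)*cos(s)/3; value = -10*sin(1/2)*cos(1/2)/3 - 10*sin(7/2)*cos(9/2)/3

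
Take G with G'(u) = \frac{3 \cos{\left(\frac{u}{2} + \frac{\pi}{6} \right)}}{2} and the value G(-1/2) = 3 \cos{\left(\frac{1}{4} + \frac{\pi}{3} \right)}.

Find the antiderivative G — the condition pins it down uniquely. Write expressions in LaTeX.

G(u) = 3 \sin{\left(\frac{u}{2} + \frac{\pi}{6} \right)}

A candidate passes only if d/du[G] lands on the given G'(u) exactly.
A general antiderivative is 3 \sin{\left(\frac{u}{2} + \frac{\pi}{6} \right)} + C.
The condition gives C = 3 \cos{\left(\frac{1}{4} + \frac{\pi}{3} \right)} - (3 \cos{\left(\frac{1}{4} + \frac{\pi}{3} \right)}) = 0.
So G(u) = 3 \sin{\left(\frac{u}{2} + \frac{\pi}{6} \right)}.
Check: d/du[3 \sin{\left(\frac{u}{2} + \frac{\pi}{6} \right)}] = \frac{3 \cos{\left(\frac{u}{2} + \frac{\pi}{6} \right)}}{2} = G'(u).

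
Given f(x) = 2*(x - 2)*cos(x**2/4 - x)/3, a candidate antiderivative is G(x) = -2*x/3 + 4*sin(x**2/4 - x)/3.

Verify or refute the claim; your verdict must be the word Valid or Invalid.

d/dx[G] = 2*x*cos(x**2/4 - x)/3 - 4*cos(x**2/4 - x)/3 - 2/3
d/dx[G] - f(x) = -2/3 != 0.

Invalid: d/dx[G] - f = -2/3, which is not 0.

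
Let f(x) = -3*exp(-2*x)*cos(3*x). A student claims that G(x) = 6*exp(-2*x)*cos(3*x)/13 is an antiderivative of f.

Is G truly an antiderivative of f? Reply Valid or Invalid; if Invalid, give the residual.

Invalid: d/dx[G] - f = (-18*sin(3*x) + 27*cos(3*x))*exp(-2*x)/13, which is not 0.

d/dx[G] = (-18*sin(3*x) - 12*cos(3*x))*exp(-2*x)/13
d/dx[G] - f(x) = (-18*sin(3*x) + 27*cos(3*x))*exp(-2*x)/13 != 0.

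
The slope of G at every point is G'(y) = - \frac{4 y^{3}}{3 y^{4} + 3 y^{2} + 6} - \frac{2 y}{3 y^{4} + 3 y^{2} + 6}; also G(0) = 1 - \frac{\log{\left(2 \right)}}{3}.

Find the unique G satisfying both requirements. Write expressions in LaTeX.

The substitution u = y^{4} + y^{2} + 2 works: G'(y) is exactly (dG/du)*(du/dy) for that inner function.
A general antiderivative is - \frac{\log{\left(y^{4} + y^{2} + 2 \right)}}{3} + C.
The condition gives C = 1 - \frac{\log{\left(2 \right)}}{3} - (- \frac{\log{\left(2 \right)}}{3}) = 1.
So G(y) = - \frac{\log{\left(y^{4} + y^{2} + 2 \right)} - 3}{3}.
Check: d/dy[- \frac{\log{\left(y^{4} + y^{2} + 2 \right)} - 3}{3}] = \frac{- 4 y^{3} - 2 y}{3 y^{4} + 3 y^{2} + 6}, which equals G'(y).

G(y) = - \frac{\log{\left(y^{4} + y^{2} + 2 \right)} - 3}{3}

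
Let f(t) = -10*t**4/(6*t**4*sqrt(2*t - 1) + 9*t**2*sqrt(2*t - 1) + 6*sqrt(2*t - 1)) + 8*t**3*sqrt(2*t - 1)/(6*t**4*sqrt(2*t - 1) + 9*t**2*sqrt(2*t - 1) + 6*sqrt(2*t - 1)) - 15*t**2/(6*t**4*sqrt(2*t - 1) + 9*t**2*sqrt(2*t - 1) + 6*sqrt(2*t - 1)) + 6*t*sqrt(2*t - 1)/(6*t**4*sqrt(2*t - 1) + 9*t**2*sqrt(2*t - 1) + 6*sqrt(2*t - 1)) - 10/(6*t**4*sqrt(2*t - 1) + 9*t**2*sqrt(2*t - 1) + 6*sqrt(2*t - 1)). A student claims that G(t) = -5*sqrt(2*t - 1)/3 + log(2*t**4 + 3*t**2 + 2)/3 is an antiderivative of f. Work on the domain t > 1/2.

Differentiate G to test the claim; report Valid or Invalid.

d/dt[G] = (-10*t**4 + 8*t**3*sqrt(2*t - 1) - 15*t**2 + 6*t*sqrt(2*t - 1) - 10)/(6*t**4*sqrt(2*t - 1) + 9*t**2*sqrt(2*t - 1) + 6*sqrt(2*t - 1))
This equals f(t) exactly, so the claim holds.

Valid: G'(t) = f(t).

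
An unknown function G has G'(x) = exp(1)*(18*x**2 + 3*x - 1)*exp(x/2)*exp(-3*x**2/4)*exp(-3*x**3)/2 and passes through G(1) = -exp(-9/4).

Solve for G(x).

Recognize the product-rule pattern: G'(x) = u'v + uv' with u = -exp(-2*x), v = exp(-3*x**3 - 3*x**2/4 + 5*x/2 + 1), so integration by parts undoes it.
A general antiderivative is -exp(-2*x)*exp(-3*x**3 - 3*x**2/4 + 5*x/2 + 1) + C.
The condition gives C = -exp(-9/4) - (-exp(-9/4)) = 0.
So G(x) = -exp(1)*exp(x/2)*exp(-3*x**2/4)*exp(-3*x**3).
Check: d/dx[-exp(1)*exp(x/2)*exp(-3*x**2/4)*exp(-3*x**3)] = (18*exp(1)*x**2*exp(x/2) + 3*exp(1)*x*exp(x/2) - exp(1)*exp(x/2))*exp(-3*x**2/4)*exp(-3*x**3)/2, which equals G'(x).

G(x) = -exp(1)*exp(x/2)*exp(-3*x**2/4)*exp(-3*x**3)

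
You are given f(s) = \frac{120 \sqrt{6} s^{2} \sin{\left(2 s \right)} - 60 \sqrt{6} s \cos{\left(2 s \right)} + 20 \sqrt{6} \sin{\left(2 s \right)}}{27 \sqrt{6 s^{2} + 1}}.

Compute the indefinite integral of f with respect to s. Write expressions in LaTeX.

F(s) = - \frac{10 \sqrt{6} \sqrt{6 s^{2} + 1} \cos{\left(2 s \right)}}{27} + C

Recognize the product-rule pattern: f = u'v + uv' with u = - \frac{10 \sqrt{4 s^{2} + \frac{2}{3}}}{9}, v = \cos{\left(2 s \right)}, so integration by parts undoes it.
Check: d/ds[- \frac{10 \sqrt{6} \sqrt{6 s^{2} + 1} \cos{\left(2 s \right)}}{27}] = \frac{120 \sqrt{6} s^{2} \sin{\left(2 s \right)} - 60 \sqrt{6} s \cos{\left(2 s \right)} + 20 \sqrt{6} \sin{\left(2 s \right)}}{27 \sqrt{6 s^{2} + 1}} = f(s).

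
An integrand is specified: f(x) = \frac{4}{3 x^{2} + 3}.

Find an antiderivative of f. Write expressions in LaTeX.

An antiderivative is F(x) = \frac{4 \operatorname{atan}{\left(x \right)}}{3}.

Any candidate F(x) must reproduce f(x) exactly when differentiated.
Check: d/dx[\frac{4 \operatorname{atan}{\left(x \right)}}{3}] = \frac{4}{3 x^{2} + 3} = f(x).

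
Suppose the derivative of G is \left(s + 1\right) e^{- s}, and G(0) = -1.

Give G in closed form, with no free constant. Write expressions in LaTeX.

G(s) = \left(- s - 2\right) e^{- s} + 1

Recognize the product-rule pattern: G'(s) = u'v + uv' with u = - s - 2, v = e^{- s}, so integration by parts undoes it.
A general antiderivative is \left(- s - 2\right) e^{- s} + C.
The condition gives C = -1 - (-2) = 1.
So G(s) = \left(- s - 2\right) e^{- s} + 1.
Check: d/ds[\left(- s - 2\right) e^{- s} + 1] = \left(s + 1\right) e^{- s} = G'(s).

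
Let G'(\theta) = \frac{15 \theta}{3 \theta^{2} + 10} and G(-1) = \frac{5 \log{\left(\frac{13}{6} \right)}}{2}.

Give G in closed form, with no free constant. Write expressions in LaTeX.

The substitution u = \frac{\theta^{2}}{2} + \frac{5}{3} works: G'(\theta) is exactly (dG/du)*(du/d\theta) for that inner function.
A general antiderivative is \frac{5 \log{\left(\frac{\theta^{2}}{2} + \frac{5}{3} \right)}}{2} + C.
The condition gives C = \frac{5 \log{\left(\frac{13}{6} \right)}}{2} - (\frac{5 \log{\left(\frac{13}{6} \right)}}{2}) = 0.
So G(\theta) = \frac{5 \log{\left(\frac{\theta^{2}}{2} + \frac{5}{3} \right)}}{2}.
Check: d/d\theta[\frac{5 \log{\left(\frac{\theta^{2}}{2} + \frac{5}{3} \right)}}{2}] = \frac{15 \theta}{3 \theta^{2} + 10} = G'(\theta).

G(\theta) = \frac{5 \log{\left(\frac{\theta^{2}}{2} + \frac{5}{3} \right)}}{2}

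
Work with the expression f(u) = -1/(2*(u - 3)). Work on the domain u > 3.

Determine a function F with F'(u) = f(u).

An antiderivative is F(u) = -log(u/2 - 3/2)/2.

An antiderivative F(u) passes only if d/du[F] lands on f(u) exactly.
Check: d/du[-log(u/2 - 3/2)/2] = -1/(2*u - 6), which equals f(u).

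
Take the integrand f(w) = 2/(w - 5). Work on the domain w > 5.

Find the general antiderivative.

Differentiate the proposed F(w) back; it has to land on f(w) exactly.
Check: d/dw[2*log(w - 5)] = 2/(w - 5) = f(w).

F(w) = 2*log(w - 5) + C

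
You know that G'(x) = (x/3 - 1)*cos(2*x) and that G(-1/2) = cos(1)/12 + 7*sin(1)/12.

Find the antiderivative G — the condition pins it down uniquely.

G(x) = x*sin(2*x)/6 - sin(2*x)/2 + cos(2*x)/12

The proposed G(x) is checked by its d/dx: the result must match the given G'(x).
A general antiderivative is x*sin(2*x)/6 - sin(2*x)/2 + cos(2*x)/12 + C.
The condition gives C = cos(1)/12 + 7*sin(1)/12 - (cos(1)/12 + 7*sin(1)/12) = 0.
So G(x) = x*sin(2*x)/6 - sin(2*x)/2 + cos(2*x)/12.
Check: d/dx[x*sin(2*x)/6 - sin(2*x)/2 + cos(2*x)/12] = x*cos(2*x)/3 - cos(2*x), which equals G'(x).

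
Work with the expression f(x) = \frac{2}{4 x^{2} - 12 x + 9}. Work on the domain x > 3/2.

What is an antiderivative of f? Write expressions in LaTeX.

An antiderivative is F(x) = - \frac{1}{2 x - 3}.

Recover f(x) by differentiating a candidate F(x); any mismatch rules it out.
Check: d/dx[- \frac{1}{2 x - 3}] = \frac{2}{4 x^{2} - 12 x + 9} = f(x).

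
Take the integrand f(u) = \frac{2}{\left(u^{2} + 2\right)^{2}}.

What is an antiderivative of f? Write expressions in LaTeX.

An antiderivative F(u) passes only if d/du[F] lands on f(u) exactly.
Check: d/du[\frac{\sqrt{2} u^{2} \operatorname{atan}{\left(\frac{\sqrt{2} u}{2} \right)} + 2 u + 2 \sqrt{2} \operatorname{atan}{\left(\frac{\sqrt{2} u}{2} \right)}}{4 \left(u^{2} + 2\right)}] = \frac{2}{u^{4} + 4 u^{2} + 4}, which equals f(u).

An antiderivative is F(u) = \frac{\sqrt{2} u^{2} \operatorname{atan}{\left(\frac{\sqrt{2} u}{2} \right)} + 2 u + 2 \sqrt{2} \operatorname{atan}{\left(\frac{\sqrt{2} u}{2} \right)}}{4 \left(u^{2} + 2\right)}.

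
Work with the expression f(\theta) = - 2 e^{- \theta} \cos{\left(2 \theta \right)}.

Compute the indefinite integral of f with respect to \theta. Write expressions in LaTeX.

F(\theta) = \frac{2 \left(- 2 \sin{\left(2 \theta \right)} + \cos{\left(2 \theta \right)}\right) e^{- \theta}}{5} + C

For F(\theta) to be correct the identity F'(\theta) - f(\theta) = 0 must hold.
Check: d/d\theta[\frac{2 \left(- 2 \sin{\left(2 \theta \right)} + \cos{\left(2 \theta \right)}\right) e^{- \theta}}{5}] = - 2 e^{- \theta} \cos{\left(2 \theta \right)} = f(\theta).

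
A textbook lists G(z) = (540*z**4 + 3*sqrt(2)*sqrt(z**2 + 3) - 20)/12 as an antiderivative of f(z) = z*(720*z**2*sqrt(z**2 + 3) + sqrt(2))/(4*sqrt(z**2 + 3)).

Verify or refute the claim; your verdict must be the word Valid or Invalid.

d/dz[G] = (720*z**3*sqrt(z**2 + 3) + sqrt(2)*z)/(4*sqrt(z**2 + 3))
This equals f(z) exactly, so the claim holds.

Valid: G'(z) = f(z).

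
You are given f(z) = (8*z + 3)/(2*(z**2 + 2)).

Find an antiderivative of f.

A candidate is checked by its d/dz: the result must match f(z).
Check: d/dz[(8*log(z**2 + 2) + 3*sqrt(2)*atan(sqrt(2)*z/2))/4] = (8*z + 3)/(2*z**2 + 4), which equals f(z).

An antiderivative is F(z) = (8*log(z**2 + 2) + 3*sqrt(2)*atan(sqrt(2)*z/2))/4.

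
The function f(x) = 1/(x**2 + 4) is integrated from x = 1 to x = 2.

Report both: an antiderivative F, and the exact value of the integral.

Antiderivative: F(x) = atan(x/2)/2; value = -atan(1/2)/2 + pi/8

Any candidate F(x) must reproduce f(x) exactly when differentiated.
F(x) = atan(x/2)/2 is an antiderivative of f.
Check: d/dx[atan(x/2)/2] = 1/(x**2 + 4) = f(x).
F(2) = pi/8; F(1) = atan(1/2)/2.
Integral = F(2) - F(1) = -atan(1/2)/2 + pi/8.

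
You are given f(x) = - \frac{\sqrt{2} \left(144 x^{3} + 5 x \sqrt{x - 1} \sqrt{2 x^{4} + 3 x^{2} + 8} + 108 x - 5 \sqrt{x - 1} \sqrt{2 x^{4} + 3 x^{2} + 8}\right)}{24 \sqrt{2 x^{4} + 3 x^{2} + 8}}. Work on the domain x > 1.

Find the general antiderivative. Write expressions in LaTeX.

F(x) = \frac{\sqrt{2} \left(- x^{2} \sqrt{x - 1} + 2 x \sqrt{x - 1} - \sqrt{x - 1} - 18 \sqrt{2 x^{4} + 3 x^{2} + 8}\right)}{12} + C

For F(x) to be correct the identity F'(x) - f(x) = 0 must hold.
Check: d/dx[\frac{\sqrt{2} \left(- x^{2} \sqrt{x - 1} + 2 x \sqrt{x - 1} - \sqrt{x - 1} - 18 \sqrt{2 x^{4} + 3 x^{2} + 8}\right)}{12}] = \frac{- 144 \sqrt{2} x^{3} \sqrt{x - 1} - 5 \sqrt{2} x^{2} \sqrt{2 x^{4} + 3 x^{2} + 8} - 108 \sqrt{2} x \sqrt{x - 1} + 10 \sqrt{2} x \sqrt{2 x^{4} + 3 x^{2} + 8} - 5 \sqrt{2} \sqrt{2 x^{4} + 3 x^{2} + 8}}{24 \sqrt{x - 1} \sqrt{2 x^{4} + 3 x^{2} + 8}}, which equals f(x).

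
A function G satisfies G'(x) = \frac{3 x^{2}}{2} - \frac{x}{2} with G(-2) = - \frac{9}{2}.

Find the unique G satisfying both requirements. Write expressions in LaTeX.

The integrand splits into summands that can be handled one at a time.
A general antiderivative is \frac{x^{3}}{2} - \frac{x^{2}}{4} + C.
The condition gives C = - \frac{9}{2} - (-5) = \frac{1}{2}.
So G(x) = \frac{2 x^{3} - x^{2} + 2}{4}.
Check: d/dx[\frac{2 x^{3} - x^{2} + 2}{4}] = \frac{3 x^{2}}{2} - \frac{x}{2} = G'(x).

G(x) = \frac{2 x^{3} - x^{2} + 2}{4}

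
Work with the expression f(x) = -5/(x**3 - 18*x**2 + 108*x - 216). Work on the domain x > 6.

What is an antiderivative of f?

An antiderivative is F(x) = 5/(2*(x - 6)**2).

A first test for any F(x): its x-derivative must equal f(x) identically.
Check: d/dx[5/(2*(x - 6)**2)] = -5/(x**3 - 18*x**2 + 108*x - 216) = f(x).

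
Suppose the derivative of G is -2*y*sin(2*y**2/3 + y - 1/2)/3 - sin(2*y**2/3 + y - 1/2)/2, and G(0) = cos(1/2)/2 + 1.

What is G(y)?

The substitution u = 2*y**2/3 + y - 1/2 works: G'(y) is exactly (dG/du)*(du/dy) for that inner function.
A general antiderivative is cos(2*y**2/3 + y - 1/2)/2 + C.
The condition gives C = cos(1/2)/2 + 1 - (cos(1/2)/2) = 1.
So G(y) = (cos(2*y**2/3 + y - 1/2) + 2)/2.
Check: d/dy[(cos(2*y**2/3 + y - 1/2) + 2)/2] = -2*y*sin(2*y**2/3 + y - 1/2)/3 - sin(2*y**2/3 + y - 1/2)/2 = G'(y).

G(y) = (cos(2*y**2/3 + y - 1/2) + 2)/2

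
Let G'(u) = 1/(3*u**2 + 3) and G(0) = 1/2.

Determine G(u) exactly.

The proposed G(u) is checked by its d/du: the result must match the given G'(u).
A general antiderivative is atan(u)/3 + C.
The condition gives C = 1/2 - (0) = 1/2.
So G(u) = atan(u)/3 + 1/2.
Check: d/du[atan(u)/3 + 1/2] = 1/(3*u**2 + 3) = G'(u).

G(u) = atan(u)/3 + 1/2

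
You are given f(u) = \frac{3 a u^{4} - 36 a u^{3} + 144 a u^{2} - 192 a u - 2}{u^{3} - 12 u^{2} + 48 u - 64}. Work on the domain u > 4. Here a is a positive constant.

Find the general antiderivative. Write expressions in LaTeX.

F(u) = \frac{3 a u^{2} \left(u - 4\right)^{2} + 2}{2 \left(u - 4\right)^{2}} + C

Whatever form F(u) takes, F'(u) = f(u) is non-negotiable.
Check: d/du[\frac{3 a u^{2} \left(u - 4\right)^{2} + 2}{2 \left(u - 4\right)^{2}}] = \frac{3 a u^{4} - 36 a u^{3} + 144 a u^{2} - 192 a u - 2}{u^{3} - 12 u^{2} + 48 u - 64} = f(u).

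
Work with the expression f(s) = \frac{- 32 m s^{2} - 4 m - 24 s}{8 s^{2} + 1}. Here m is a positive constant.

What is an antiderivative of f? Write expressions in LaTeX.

An antiderivative is F(s) = - \frac{8 m s + 3 \log{\left(4 s^{2} + \frac{1}{2} \right)}}{2}.

Any candidate F(s) must reproduce f(s) exactly when differentiated.
Check: d/ds[- \frac{8 m s + 3 \log{\left(4 s^{2} + \frac{1}{2} \right)}}{2}] = \frac{- 32 m s^{2} - 4 m - 24 s}{8 s^{2} + 1} = f(s).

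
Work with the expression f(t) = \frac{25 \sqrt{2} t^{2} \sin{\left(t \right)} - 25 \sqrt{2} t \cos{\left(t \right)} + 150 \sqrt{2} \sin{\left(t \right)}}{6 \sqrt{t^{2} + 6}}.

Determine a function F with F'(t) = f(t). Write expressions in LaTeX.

Recognize the product-rule pattern: f = u'v + uv' with u = - \frac{25 \sqrt{\frac{t^{2}}{2} + 3}}{3}, v = \cos{\left(t \right)}, so integration by parts undoes it.
Check: d/dt[- \frac{25 \sqrt{2} \sqrt{t^{2} + 6} \cos{\left(t \right)}}{6}] = \frac{25 \sqrt{2} t^{2} \sin{\left(t \right)} - 25 \sqrt{2} t \cos{\left(t \right)} + 150 \sqrt{2} \sin{\left(t \right)}}{6 \sqrt{t^{2} + 6}} = f(t).

An antiderivative is F(t) = - \frac{25 \sqrt{2} \sqrt{t^{2} + 6} \cos{\left(t \right)}}{6}.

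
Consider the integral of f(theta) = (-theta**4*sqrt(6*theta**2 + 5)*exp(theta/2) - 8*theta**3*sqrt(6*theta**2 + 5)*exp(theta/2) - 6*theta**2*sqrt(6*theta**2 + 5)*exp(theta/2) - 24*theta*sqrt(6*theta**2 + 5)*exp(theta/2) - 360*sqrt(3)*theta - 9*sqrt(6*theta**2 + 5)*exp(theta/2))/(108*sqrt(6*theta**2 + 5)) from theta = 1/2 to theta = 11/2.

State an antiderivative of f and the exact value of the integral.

For F(theta) to be correct the identity F'(theta) - f(theta) = 0 must hold.
F(theta) = -(theta**4*exp(theta/2) + 6*theta**2*exp(theta/2) + 30*sqrt(3)*sqrt(6*theta**2 + 5) + 9*exp(theta/2))/54 is an antiderivative of f.
Check: d/dtheta[-(theta**4*exp(theta/2) + 6*theta**2*exp(theta/2) + 30*sqrt(3)*sqrt(6*theta**2 + 5) + 9*exp(theta/2))/54] = (-theta**4*sqrt(6*theta**2 + 5)*exp(theta/2) - 8*theta**3*sqrt(6*theta**2 + 5)*exp(theta/2) - 6*theta**2*sqrt(6*theta**2 + 5)*exp(theta/2) - 24*theta*sqrt(6*theta**2 + 5)*exp(theta/2) - 360*sqrt(3)*theta - 9*sqrt(6*theta**2 + 5)*exp(theta/2))/(108*sqrt(6*theta**2 + 5)) = f(theta).
F(11/2) = -17689*exp(11/4)/864 - 5*sqrt(2238)/18; F(1/2) = -5*sqrt(78)/18 - 169*exp(1/4)/864.
Integral = F(11/2) - F(1/2) = -17689*exp(11/4)/864 - 5*sqrt(2238)/18 + 169*exp(1/4)/864 + 5*sqrt(78)/18.

Antiderivative: F(theta) = -(theta**4*exp(theta/2) + 6*theta**2*exp(theta/2) + 30*sqrt(3)*sqrt(6*theta**2 + 5) + 9*exp(theta/2))/54; value = -17689*exp(11/4)/864 - 5*sqrt(2238)/18 + 169*exp(1/4)/864 + 5*sqrt(78)/18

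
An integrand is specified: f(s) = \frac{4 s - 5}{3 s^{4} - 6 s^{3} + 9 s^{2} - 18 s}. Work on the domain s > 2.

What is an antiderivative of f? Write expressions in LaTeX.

An antiderivative is F(s) = \frac{5 \log{\left(s \right)}}{18} + \frac{\log{\left(s - 2 \right)}}{14} - \frac{11 \log{\left(s^{2} + 3 \right)}}{63} - \frac{\sqrt{3} \operatorname{atan}{\left(\frac{\sqrt{3} s}{3} \right)}}{21}.

Factor the denominator (3 s \left(s - 2\right) \left(s^{2} + 3\right)) and decompose: f = - \frac{22 s + 9}{63 \left(s^{2} + 3\right)} + \frac{1}{14 \left(s - 2\right)} + \frac{5}{18 s}; each piece integrates to a log, atan, or power term.
Check: d/ds[\frac{5 \log{\left(s \right)}}{18} + \frac{\log{\left(s - 2 \right)}}{14} - \frac{11 \log{\left(s^{2} + 3 \right)}}{63} - \frac{\sqrt{3} \operatorname{atan}{\left(\frac{\sqrt{3} s}{3} \right)}}{21}] = \frac{4 s - 5}{3 s^{4} - 6 s^{3} + 9 s^{2} - 18 s} = f(s).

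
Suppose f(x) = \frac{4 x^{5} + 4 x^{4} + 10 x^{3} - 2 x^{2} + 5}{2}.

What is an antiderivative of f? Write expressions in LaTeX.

Since d/dx undoes antidifferentiation here, F'(x) = f(x) is required of F(x).
Check: d/dx[\frac{x^{6}}{3} + \frac{2 x^{5}}{5} + \frac{5 x^{4}}{4} - \frac{x^{3}}{3} + \frac{5 x}{2}] = 2 x^{5} + 2 x^{4} + 5 x^{3} - x^{2} + \frac{5}{2}, which equals f(x).

An antiderivative is F(x) = \frac{x^{6}}{3} + \frac{2 x^{5}}{5} + \frac{5 x^{4}}{4} - \frac{x^{3}}{3} + \frac{5 x}{2}.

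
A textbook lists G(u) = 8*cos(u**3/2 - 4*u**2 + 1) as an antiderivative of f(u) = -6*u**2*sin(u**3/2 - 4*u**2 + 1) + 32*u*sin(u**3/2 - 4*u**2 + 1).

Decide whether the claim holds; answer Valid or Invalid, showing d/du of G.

d/du[G] = -12*u**2*sin(u**3/2 - 4*u**2 + 1) + 64*u*sin(u**3/2 - 4*u**2 + 1)
d/du[G] - f(u) = -6*u**2*sin(u**3/2 - 4*u**2 + 1) + 32*u*sin(u**3/2 - 4*u**2 + 1) != 0.

Invalid: d/du[G] - f = -6*u**2*sin(u**3/2 - 4*u**2 + 1) + 32*u*sin(u**3/2 - 4*u**2 + 1), which is not 0.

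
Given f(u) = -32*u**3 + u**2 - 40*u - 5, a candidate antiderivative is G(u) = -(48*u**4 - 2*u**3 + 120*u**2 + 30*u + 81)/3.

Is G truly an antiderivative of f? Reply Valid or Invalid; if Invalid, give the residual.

d/du[G] = -64*u**3 + 2*u**2 - 80*u - 10
d/du[G] - f(u) = -32*u**3 + u**2 - 40*u - 5 != 0.

Invalid: d/du[G] - f = -32*u**3 + u**2 - 40*u - 5, which is not 0.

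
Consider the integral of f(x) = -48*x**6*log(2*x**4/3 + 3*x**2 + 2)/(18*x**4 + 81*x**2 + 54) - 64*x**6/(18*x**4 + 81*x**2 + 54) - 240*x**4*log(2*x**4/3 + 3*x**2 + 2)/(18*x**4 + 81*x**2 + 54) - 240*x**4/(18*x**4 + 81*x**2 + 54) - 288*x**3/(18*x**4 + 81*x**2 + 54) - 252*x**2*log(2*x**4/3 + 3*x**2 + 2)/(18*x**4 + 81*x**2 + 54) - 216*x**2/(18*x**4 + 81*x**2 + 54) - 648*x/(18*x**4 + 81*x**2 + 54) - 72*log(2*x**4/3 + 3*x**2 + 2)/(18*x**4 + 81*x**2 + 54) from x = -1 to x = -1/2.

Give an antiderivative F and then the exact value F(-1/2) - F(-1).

Recognize the product-rule pattern: f = u'v + uv' with u = -8*x**3/9 - 4*x/3 - 4, v = log(2*x**4/3 + 3*x**2 + 2), so integration by parts undoes it.
F(x) = -4*(2*x**3 + 3*x + 9)*log(2*x**4/3 + 3*x**2 + 2)/9 is an antiderivative of f.
Check: d/dx[-4*(2*x**3 + 3*x + 9)*log(2*x**4/3 + 3*x**2 + 2)/9] = (-48*x**6*log(2*x**4/3 + 3*x**2 + 2) - 64*x**6 - 240*x**4*log(2*x**4/3 + 3*x**2 + 2) - 240*x**4 - 288*x**3 - 252*x**2*log(2*x**4/3 + 3*x**2 + 2) - 216*x**2 - 648*x - 72*log(2*x**4/3 + 3*x**2 + 2))/(18*x**4 + 81*x**2 + 54), which equals f(x).
F(-1/2) = -29*log(67/24)/9; F(-1) = -16*log(17/3)/9.
Integral = F(-1/2) - F(-1) = -29*log(67/24)/9 + 16*log(17/3)/9.

Antiderivative: F(x) = -4*(2*x**3 + 3*x + 9)*log(2*x**4/3 + 3*x**2 + 2)/9; value = -29*log(67/24)/9 + 16*log(17/3)/9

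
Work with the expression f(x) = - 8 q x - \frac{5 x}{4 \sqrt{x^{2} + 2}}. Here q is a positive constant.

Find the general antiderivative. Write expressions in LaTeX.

The integrand splits into summands that can be handled one at a time.
Check: d/dx[- \frac{16 q x^{2} + 5 \sqrt{x^{2} + 2}}{4}] = \frac{- 32 q x \sqrt{x^{2} + 2} - 5 x}{4 \sqrt{x^{2} + 2}}, which equals f(x).

F(x) = - \frac{16 q x^{2} + 5 \sqrt{x^{2} + 2}}{4} + C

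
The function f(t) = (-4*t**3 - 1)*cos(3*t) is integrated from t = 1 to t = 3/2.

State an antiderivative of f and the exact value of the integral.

Antiderivative: F(t) = -(36*t**3*sin(3*t) + 36*t**2*cos(3*t) - 24*t*sin(3*t) + 9*sin(3*t) - 8*cos(3*t))/27; value = 28*cos(3)/27 + 7*sin(3)/9 - 73*cos(9/2)/27 - 7*sin(9/2)/2

Since d/dt undoes antidifferentiation here, F'(t) = f(t) is required of F(t).
F(t) = -(36*t**3*sin(3*t) + 36*t**2*cos(3*t) - 24*t*sin(3*t) + 9*sin(3*t) - 8*cos(3*t))/27 is an antiderivative of f.
Check: d/dt[-(36*t**3*sin(3*t) + 36*t**2*cos(3*t) - 24*t*sin(3*t) + 9*sin(3*t) - 8*cos(3*t))/27] = -4*t**3*cos(3*t) - cos(3*t), which equals f(t).
F(3/2) = -73*cos(9/2)/27 - 7*sin(9/2)/2; F(1) = -7*sin(3)/9 - 28*cos(3)/27.
Integral = F(3/2) - F(1) = 28*cos(3)/27 + 7*sin(3)/9 - 73*cos(9/2)/27 - 7*sin(9/2)/2.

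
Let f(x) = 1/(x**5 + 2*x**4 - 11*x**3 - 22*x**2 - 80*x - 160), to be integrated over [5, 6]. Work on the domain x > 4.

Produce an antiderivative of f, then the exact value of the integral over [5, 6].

Antiderivative: F(x) = log(x - 4)/1008 - log(x + 2)/108 + log(x + 4)/336 + log(x**2 + 5)/378 - 2*sqrt(5)*atan(sqrt(5)*x/5)/945; value = -log(8)/108 - log(30)/378 - log(9)/336 - 2*sqrt(5)*atan(6*sqrt(5)/5)/945 + log(2)/1008 + 2*sqrt(5)*atan(sqrt(5))/945 + log(10)/336 + log(41)/378 + log(7)/108

Factor the denominator ((x - 4)*(x + 2)*(x + 4)*(x**2 + 5)) and decompose: f = (x - 2)/(189*(x**2 + 5)) + 1/(336*(x + 4)) - 1/(108*(x + 2)) + 1/(1008*(x - 4)); each piece integrates to a log, atan, or power term.
F(x) = log(x - 4)/1008 - log(x + 2)/108 + log(x + 4)/336 + log(x**2 + 5)/378 - 2*sqrt(5)*atan(sqrt(5)*x/5)/945 is an antiderivative of f.
Check: d/dx[log(x - 4)/1008 - log(x + 2)/108 + log(x + 4)/336 + log(x**2 + 5)/378 - 2*sqrt(5)*atan(sqrt(5)*x/5)/945] = 1/(x**5 + 2*x**4 - 11*x**3 - 22*x**2 - 80*x - 160) = f(x).
F(6) = -log(8)/108 - 2*sqrt(5)*atan(6*sqrt(5)/5)/945 + log(2)/1008 + log(10)/336 + log(41)/378; F(5) = -log(7)/108 - 2*sqrt(5)*atan(sqrt(5))/945 + log(9)/336 + log(30)/378.
Integral = F(6) - F(5) = -log(8)/108 - log(30)/378 - log(9)/336 - 2*sqrt(5)*atan(6*sqrt(5)/5)/945 + log(2)/1008 + 2*sqrt(5)*atan(sqrt(5))/945 + log(10)/336 + log(41)/378 + log(7)/108.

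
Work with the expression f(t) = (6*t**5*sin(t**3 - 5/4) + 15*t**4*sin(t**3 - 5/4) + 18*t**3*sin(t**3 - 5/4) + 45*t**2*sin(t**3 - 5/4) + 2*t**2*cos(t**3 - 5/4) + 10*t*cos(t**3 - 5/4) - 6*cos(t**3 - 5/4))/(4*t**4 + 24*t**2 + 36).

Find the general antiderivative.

F(t) = (-2*t - 5)*cos(t**3 - 5/4)/(4*(t**2 + 3)) + C

Check any antiderivative F(t) by computing F'(t) and comparing it with f(t).
Check: d/dt[(-2*t - 5)*cos(t**3 - 5/4)/(4*(t**2 + 3))] = (6*t**5*sin(t**3 - 5/4) + 15*t**4*sin(t**3 - 5/4) + 18*t**3*sin(t**3 - 5/4) + 45*t**2*sin(t**3 - 5/4) + 2*t**2*cos(t**3 - 5/4) + 10*t*cos(t**3 - 5/4) - 6*cos(t**3 - 5/4))/(4*t**4 + 24*t**2 + 36) = f(t).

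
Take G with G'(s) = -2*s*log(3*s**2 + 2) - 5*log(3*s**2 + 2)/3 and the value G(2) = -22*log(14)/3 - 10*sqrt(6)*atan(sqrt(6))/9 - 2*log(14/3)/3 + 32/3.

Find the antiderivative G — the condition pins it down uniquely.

G(s) = -(9*s**2*log(3*s**2 + 2) - 9*s**2 + 15*s*log(3*s**2 + 2) - 30*s + 6*log(s**2 + 2/3) + 10*sqrt(6)*atan(sqrt(6)*s/2))/9

Integrate term by term and add the pieces.
A general antiderivative is s**2 + 10*s/3 + (-s**2 - 5*s/3)*log(3*s**2 + 2) - 2*log(s**2 + 2/3)/3 - 10*sqrt(6)*atan(sqrt(6)*s/2)/9 + C.
The condition gives C = -22*log(14)/3 - 10*sqrt(6)*atan(sqrt(6))/9 - 2*log(14/3)/3 + 32/3 - (-22*log(14)/3 - 10*sqrt(6)*atan(sqrt(6))/9 - 2*log(14/3)/3 + 32/3) = 0.
So G(s) = -(9*s**2*log(3*s**2 + 2) - 9*s**2 + 15*s*log(3*s**2 + 2) - 30*s + 6*log(s**2 + 2/3) + 10*sqrt(6)*atan(sqrt(6)*s/2))/9.
Check: d/ds[-(9*s**2*log(3*s**2 + 2) - 9*s**2 + 15*s*log(3*s**2 + 2) - 30*s + 6*log(s**2 + 2/3) + 10*sqrt(6)*atan(sqrt(6)*s/2))/9] = -2*s*log(3*s**2 + 2) - 5*log(3*s**2 + 2)/3 = G'(s).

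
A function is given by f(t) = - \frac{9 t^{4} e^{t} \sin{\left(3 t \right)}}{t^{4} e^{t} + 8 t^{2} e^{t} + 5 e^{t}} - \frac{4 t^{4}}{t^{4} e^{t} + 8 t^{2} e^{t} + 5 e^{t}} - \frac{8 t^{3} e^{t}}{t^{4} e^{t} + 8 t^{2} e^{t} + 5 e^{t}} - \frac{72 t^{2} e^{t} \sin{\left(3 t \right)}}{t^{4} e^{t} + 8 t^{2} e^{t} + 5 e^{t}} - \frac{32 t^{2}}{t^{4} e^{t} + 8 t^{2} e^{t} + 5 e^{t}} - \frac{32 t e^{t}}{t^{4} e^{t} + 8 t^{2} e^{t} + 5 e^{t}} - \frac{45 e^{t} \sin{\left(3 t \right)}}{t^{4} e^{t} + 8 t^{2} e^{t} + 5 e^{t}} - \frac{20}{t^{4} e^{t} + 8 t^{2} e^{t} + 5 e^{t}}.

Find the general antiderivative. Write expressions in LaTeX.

Integrate term by term and add the pieces.
Check: d/dt[\left(- 2 e^{t} \log{\left(\frac{t^{4}}{2} + 4 t^{2} + \frac{5}{2} \right)} + 3 e^{t} \cos{\left(3 t \right)} + 4\right) e^{- t}] = \frac{- 9 t^{4} e^{t} \sin{\left(3 t \right)} - 4 t^{4} - 8 t^{3} e^{t} - 72 t^{2} e^{t} \sin{\left(3 t \right)} - 32 t^{2} - 32 t e^{t} - 45 e^{t} \sin{\left(3 t \right)} - 20}{t^{4} e^{t} + 8 t^{2} e^{t} + 5 e^{t}}, which equals f(t).

F(t) = \left(- 2 e^{t} \log{\left(\frac{t^{4}}{2} + 4 t^{2} + \frac{5}{2} \right)} + 3 e^{t} \cos{\left(3 t \right)} + 4\right) e^{- t} + C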